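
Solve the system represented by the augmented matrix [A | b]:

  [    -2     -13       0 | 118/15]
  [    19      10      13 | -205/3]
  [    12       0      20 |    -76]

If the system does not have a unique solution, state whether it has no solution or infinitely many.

x_1 = -4/3, x_2 = -2/5, x_3 = -3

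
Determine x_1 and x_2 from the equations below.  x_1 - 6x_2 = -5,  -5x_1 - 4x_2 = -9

x_1 = 1, x_2 = 1

From equation 1: x_1 = -5 + 6·x_2.
Substitute into equation 2 and solve: x_2 = 1.
Then x_1 = 1.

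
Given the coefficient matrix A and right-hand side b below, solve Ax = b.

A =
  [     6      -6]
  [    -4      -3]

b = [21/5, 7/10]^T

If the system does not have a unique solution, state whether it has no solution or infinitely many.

Row-reduce the augmented matrix:
R1 ← R1 / (6).
R2 ← R2 + 4·R1.
R2 ← R2 / (-7).
R1 ← R1 + 1·R2.
Reading off the reduced rows gives x_1 = 1/5, x_2 = -1/2.

x_1 = 1/5, x_2 = -1/2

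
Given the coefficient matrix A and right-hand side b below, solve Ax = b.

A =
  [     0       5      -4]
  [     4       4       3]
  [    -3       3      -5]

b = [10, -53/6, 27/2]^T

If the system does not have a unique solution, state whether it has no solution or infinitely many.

x_1 = -1/3, x_2 = 0, x_3 = -5/2

Row-reduce the augmented matrix:
Swap R1 and R2.
R1 ← R1 / (4).
R3 ← R3 + 3·R1.
R2 ← R2 / (5).
R1 ← R1 − 1·R2.
R3 ← R3 − 6·R2.
R3 ← R3 / (41/20).
R1 ← R1 − 31/20·R3.
R2 ← R2 + 4/5·R3.
Reading off the reduced rows gives x_1 = -1/3, x_2 = 0, x_3 = -5/2.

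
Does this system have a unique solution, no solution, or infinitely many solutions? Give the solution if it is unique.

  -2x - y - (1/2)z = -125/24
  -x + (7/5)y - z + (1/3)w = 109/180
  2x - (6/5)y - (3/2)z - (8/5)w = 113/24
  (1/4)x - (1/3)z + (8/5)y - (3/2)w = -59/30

x = 3, y = 1/3, z = -9/4, w = 8/3

Row-reduce the augmented matrix:
R1 ← R1 / (-2).
R2 ← R2 + 1·R1.
R3 ← R3 − 2·R1.
R4 ← R4 − 1/4·R1.
R2 ← R2 / (19/10).
R1 ← R1 − 1/2·R2.
R3 ← R3 + 11/5·R2.
R4 ← R4 − 59/40·R2.
R3 ← R3 / (-109/38).
R1 ← R1 − 17/38·R3.
R2 ← R2 + 15/38·R3.
R4 ← R4 − 85/456·R3.
R4 ← R4 / (-7211/3924).
R1 ← R1 + 151/545·R4.
R2 ← R2 − 112/327·R4.
R3 ← R3 − 692/1635·R4.
Reading off the reduced rows gives x = 3, y = 1/3, z = -9/4, w = 8/3.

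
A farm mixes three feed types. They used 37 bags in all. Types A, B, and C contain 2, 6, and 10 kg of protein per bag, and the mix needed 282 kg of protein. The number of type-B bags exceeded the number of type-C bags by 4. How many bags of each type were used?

type-A bags: 1, type-B bags: 20, type-C bags: 16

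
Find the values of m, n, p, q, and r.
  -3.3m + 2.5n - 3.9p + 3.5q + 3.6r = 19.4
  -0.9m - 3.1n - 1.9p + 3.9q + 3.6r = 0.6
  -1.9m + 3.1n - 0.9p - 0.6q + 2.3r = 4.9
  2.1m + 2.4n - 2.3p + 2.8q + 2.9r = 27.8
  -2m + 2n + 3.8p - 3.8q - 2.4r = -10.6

Row-reduce the augmented matrix:
R1 ← R1 / (-33/10).
R2 ← R2 + 9/10·R1.
R3 ← R3 + 19/10·R1.
R4 ← R4 − 21/10·R1.
R5 ← R5 + 2·R1.
R2 ← R2 / (-208/55).
R1 ← R1 + 25/33·R2.
R3 ← R3 − 274/165·R2.
R4 ← R4 − 439/110·R2.
R5 ← R5 − 16/33·R2.
R3 ← R3 / (763/780).
R1 ← R1 − 421/312·R3.
R2 ← R2 − 23/104·R3.
R4 ← R4 + 5891/1040·R3.
R5 ← R5 − 1181/195·R3.
R4 ← R4 / (14697/30520).
R1 ← R1 − 527/3052·R4.
R2 ← R2 + 1465/3052·R4.
R3 ← R3 + 1031/763·R4.
R5 ← R5 − 10072/3815·R4.
R5 ← R5 / (-7355198/73485).
R1 ← R1 + 135592/14697·R5.
R2 ← R2 − 218582/14697·R5.
R3 ← R3 − 677521/14697·R5.
R4 ← R4 − 486095/14697·R5.
Reading off the reduced rows gives m = 2, n = 5, p = 1, q = 6, r = -1.

m = 2, n = 5, p = 1, q = 6, r = -1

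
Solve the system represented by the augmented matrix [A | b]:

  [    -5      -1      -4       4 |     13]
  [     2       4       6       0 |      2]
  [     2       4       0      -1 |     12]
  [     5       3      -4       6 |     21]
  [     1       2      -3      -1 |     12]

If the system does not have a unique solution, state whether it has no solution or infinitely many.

Row-reduce:
R1 ← R1 / (-5).
R2 ← R2 − 2·R1.
R3 ← R3 − 2·R1.
R4 ← R4 − 5·R1.
R5 ← R5 − 1·R1.
R2 ← R2 / (18/5).
R1 ← R1 − 1/5·R2.
R3 ← R3 − 18/5·R2.
R4 ← R4 − 2·R2.
R5 ← R5 − 9/5·R2.
R3 ← R3 / (-6).
R1 ← R1 − 5/9·R3.
R2 ← R2 − 11/9·R3.
R4 ← R4 + 94/9·R3.
R5 ← R5 + 6·R3.
R4 ← R4 / (293/27).
R1 ← R1 + 53/54·R4.
R2 ← R2 − 13/54·R4.
R3 ← R3 − 1/6·R4.
Row 5 reduces to 0 = 1, a contradiction. The system is inconsistent.

no solution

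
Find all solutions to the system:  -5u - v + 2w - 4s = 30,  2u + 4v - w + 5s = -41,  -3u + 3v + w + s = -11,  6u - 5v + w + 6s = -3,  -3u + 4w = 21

u = 1, v = -3, w = 6, s = -5

Row-reduce the augmented matrix:
R1 ← R1 / (-5).
R2 ← R2 − 2·R1.
R3 ← R3 + 3·R1.
R4 ← R4 − 6·R1.
R5 ← R5 + 3·R1.
R2 ← R2 / (18/5).
R1 ← R1 − 1/5·R2.
R3 ← R3 − 18/5·R2.
R4 ← R4 + 31/5·R2.
R5 ← R5 − 3/5·R2.
Swap R3 and R4.
R3 ← R3 / (55/18).
R1 ← R1 + 7/18·R3.
R2 ← R2 + 1/18·R3.
R5 ← R5 − 17/6·R3.
Swap R4 and R5.
R4 ← R4 / (-259/55).
R1 ← R1 − 83/55·R4.
R2 ← R2 − 59/55·R4.
R3 ← R3 − 127/55·R4.
R5 reduces to 0 = 0, so the extra equation is consistent.
Reading off the reduced rows gives u = 1, v = -3, w = 6, s = -5.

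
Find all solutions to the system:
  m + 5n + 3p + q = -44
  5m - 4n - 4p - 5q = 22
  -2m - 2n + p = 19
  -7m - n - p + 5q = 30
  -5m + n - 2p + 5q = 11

Row-reduce the augmented matrix:
R2 ← R2 − 5·R1.
R3 ← R3 + 2·R1.
R4 ← R4 + 7·R1.
R5 ← R5 + 5·R1.
R2 ← R2 / (-29).
R1 ← R1 − 5·R2.
R3 ← R3 − 8·R2.
R4 ← R4 − 34·R2.
R5 ← R5 − 26·R2.
R3 ← R3 / (51/29).
R1 ← R1 + 8/29·R3.
R2 ← R2 − 19/29·R3.
R4 ← R4 + 66/29·R3.
R5 ← R5 + 117/29·R3.
R4 ← R4 / (-12/17).
R1 ← R1 + 43/51·R4.
R2 ← R2 − 32/51·R4.
R3 ← R3 + 22/51·R4.
R5 ← R5 + 12/17·R4.
R5 reduces to 0 = 0, so the extra equation is consistent.
Reading off the reduced rows gives m = -6, n = -5, p = -3, q = -4.

m = -6, n = -5, p = -3, q = -4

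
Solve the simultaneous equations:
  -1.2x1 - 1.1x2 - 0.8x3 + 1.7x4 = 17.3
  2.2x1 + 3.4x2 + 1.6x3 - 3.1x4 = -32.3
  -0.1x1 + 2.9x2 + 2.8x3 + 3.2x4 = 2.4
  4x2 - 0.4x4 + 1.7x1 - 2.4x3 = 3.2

x1 = -4, x2 = 0, x3 = -5, x4 = 5

Row-reduce the augmented matrix:
R1 ← R1 / (-6/5).
R2 ← R2 − 11/5·R1.
R3 ← R3 + 1/10·R1.
R4 ← R4 − 17/10·R1.
R2 ← R2 / (83/60).
R1 ← R1 − 11/12·R2.
R3 ← R3 − 359/120·R2.
R4 ← R4 − 293/120·R2.
R3 ← R3 / (214/83).
R1 ← R1 − 48/83·R3.
R2 ← R2 − 8/83·R3.
R4 ← R4 + 1564/415·R3.
R4 ← R4 / (68443/10700).
R1 ← R1 + 2253/1070·R4.
R2 ← R2 + 54/535·R4.
R3 ← R3 − 5017/4280·R4.
Reading off the reduced rows gives x1 = -4, x2 = 0, x3 = -5, x4 = 5.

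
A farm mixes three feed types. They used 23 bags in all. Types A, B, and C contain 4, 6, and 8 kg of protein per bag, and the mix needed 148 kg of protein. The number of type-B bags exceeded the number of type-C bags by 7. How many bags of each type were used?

Let a = type-A bags, b = type-B bags, c = type-C bags.
  a + b + c = 23
  4a + 6b + 8c = 148
  b - c = 7
Row-reduce the augmented matrix:
R2 ← R2 − 4·R1.
R2 ← R2 / (2).
R1 ← R1 − 1·R2.
R3 ← R3 − 1·R2.
R3 ← R3 / (-3).
R1 ← R1 + 1·R3.
R2 ← R2 − 2·R3.
Reading off the reduced rows gives a = 2, b = 14, c = 7.

type-A bags: 2, type-B bags: 14, type-C bags: 7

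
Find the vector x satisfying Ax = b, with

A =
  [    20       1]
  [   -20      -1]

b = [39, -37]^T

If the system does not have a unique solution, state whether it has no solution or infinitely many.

Row-reduce:
R1 ← R1 / (20).
R2 ← R2 + 20·R1.
Row 2 reduces to 0 = 2, a contradiction. The system is inconsistent.

no solution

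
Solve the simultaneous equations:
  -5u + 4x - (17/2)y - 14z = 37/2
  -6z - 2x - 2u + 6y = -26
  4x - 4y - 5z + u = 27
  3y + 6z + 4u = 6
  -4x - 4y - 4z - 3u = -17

Row-reduce:
R1 ← R1 / (4).
R2 ← R2 + 2·R1.
R3 ← R3 − 4·R1.
R5 ← R5 + 4·R1.
R2 ← R2 / (7/4).
R1 ← R1 + 17/8·R2.
R3 ← R3 − 9/2·R2.
R4 ← R4 − 3·R2.
R5 ← R5 + 25/2·R2.
R3 ← R3 / (297/7).
R1 ← R1 + 135/7·R3.
R2 ← R2 + 52/7·R3.
R4 ← R4 − 198/7·R3.
R5 ← R5 + 776/7·R3.
Swap R4 and R5.
R4 ← R4 / (571/99).
R1 ← R1 − 14/11·R4.
R2 ← R2 − 50/99·R4.
R3 ← R3 − 41/99·R4.
Row 5 reduces to 0 = 1/3, a contradiction. The system is inconsistent.

no solution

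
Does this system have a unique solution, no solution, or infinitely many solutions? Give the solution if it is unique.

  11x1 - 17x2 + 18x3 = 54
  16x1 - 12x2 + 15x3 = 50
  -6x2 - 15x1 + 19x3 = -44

x1 = 2, x2 = -4, x3 = -2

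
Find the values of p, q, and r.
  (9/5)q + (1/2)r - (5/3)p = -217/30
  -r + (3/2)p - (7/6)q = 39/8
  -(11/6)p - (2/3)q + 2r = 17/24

p = 5/4, q = -3, r = 1/2

Row-reduce the augmented matrix:
R1 ← R1 / (-5/3).
R2 ← R2 − 3/2·R1.
R3 ← R3 + 11/6·R1.
R2 ← R2 / (34/75).
R1 ← R1 + 27/25·R2.
R3 ← R3 + 397/150·R2.
R3 ← R3 / (-479/272).
R1 ← R1 + 219/136·R3.
R2 ← R2 + 165/136·R3.
Reading off the reduced rows gives p = 5/4, q = -3, r = 1/2.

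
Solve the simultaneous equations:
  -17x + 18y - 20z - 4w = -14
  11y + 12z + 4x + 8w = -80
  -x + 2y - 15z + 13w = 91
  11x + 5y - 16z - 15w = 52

x = 2, y = -4, z = -5, w = 2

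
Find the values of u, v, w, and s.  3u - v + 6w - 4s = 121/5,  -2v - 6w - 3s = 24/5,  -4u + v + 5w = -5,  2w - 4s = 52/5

u = 2, v = -3, w = 6/5, s = -2

Row-reduce the augmented matrix:
R1 ← R1 / (3).
R3 ← R3 + 4·R1.
R2 ← R2 / (-2).
R1 ← R1 + 1/3·R2.
R3 ← R3 + 1/3·R2.
R3 ← R3 / (14).
R1 ← R1 − 3·R3.
R2 ← R2 − 3·R3.
R4 ← R4 − 2·R3.
R4 ← R4 / (-139/42).
R1 ← R1 − 17/84·R4.
R2 ← R2 − 71/28·R4.
R3 ← R3 + 29/84·R4.
Reading off the reduced rows gives u = 2, v = -3, w = 6/5, s = -2.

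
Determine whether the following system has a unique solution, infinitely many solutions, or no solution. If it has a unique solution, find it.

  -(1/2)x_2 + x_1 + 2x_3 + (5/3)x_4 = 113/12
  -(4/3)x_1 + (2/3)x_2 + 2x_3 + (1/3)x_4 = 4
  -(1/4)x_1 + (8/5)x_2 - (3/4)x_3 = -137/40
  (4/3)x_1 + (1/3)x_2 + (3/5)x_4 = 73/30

Row-reduce the augmented matrix:
R2 ← R2 + 4/3·R1.
R3 ← R3 + 1/4·R1.
R4 ← R4 − 4/3·R1.
Swap R2 and R3.
R2 ← R2 / (59/40).
R1 ← R1 + 1/2·R2.
R4 ← R4 − 1·R2.
R3 ← R3 / (14/3).
R1 ← R1 − 113/59·R3.
R2 ← R2 + 10/59·R3.
R4 ← R4 + 442/177·R3.
R4 ← R4 / (-3328/6195).
R1 ← R1 − 627/826·R4.
R2 ← R2 − 155/413·R4.
R3 ← R3 − 23/42·R4.
Reading off the reduced rows gives x_1 = 3/2, x_2 = -1/2, x_3 = 3, x_4 = 1.

x_1 = 3/2, x_2 = -1/2, x_3 = 3, x_4 = 1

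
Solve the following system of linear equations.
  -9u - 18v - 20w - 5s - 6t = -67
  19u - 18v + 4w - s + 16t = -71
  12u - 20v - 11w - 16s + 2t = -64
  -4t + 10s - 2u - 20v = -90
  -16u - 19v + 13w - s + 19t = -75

Row-reduce the augmented matrix:
R1 ← R1 / (-9).
R2 ← R2 − 19·R1.
R3 ← R3 − 12·R1.
R4 ← R4 + 2·R1.
R5 ← R5 + 16·R1.
R2 ← R2 / (-56).
R1 ← R1 − 2·R2.
R3 ← R3 + 44·R2.
R4 ← R4 + 16·R2.
R5 ← R5 − 13·R2.
R3 ← R3 / (-481/63).
R1 ← R1 − 6/7·R3.
R2 ← R2 − 43/63·R3.
R4 ← R4 − 968/63·R3.
R5 ← R5 − 2500/63·R3.
R4 ← R4 / (-6220/481).
R1 ← R1 + 665/481·R4.
R2 ← R2 + 485/481·R4.
R3 ← R3 − 856/481·R4.
R5 ← R5 + 31464/481·R4.
R5 ← R5 / (570331/6220).
R1 ← R1 − 1281/622·R5.
R2 ← R2 − 1001/1244·R5.
R3 ← R3 + 2731/1555·R5.
R4 ← R4 − 2521/1555·R5.
Reading off the reduced rows gives u = 0, v = 4, w = 0, s = -1, t = 0.

u = 0, v = 4, w = 0, s = -1, t = 0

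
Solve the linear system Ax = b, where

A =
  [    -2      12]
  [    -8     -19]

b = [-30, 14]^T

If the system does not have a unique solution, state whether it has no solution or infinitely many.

x_1 = 3, x_2 = -2

Row-reduce the augmented matrix:
R1 ← R1 / (-2).
R2 ← R2 + 8·R1.
R2 ← R2 / (-67).
R1 ← R1 + 6·R2.
Reading off the reduced rows gives x_1 = 3, x_2 = -2.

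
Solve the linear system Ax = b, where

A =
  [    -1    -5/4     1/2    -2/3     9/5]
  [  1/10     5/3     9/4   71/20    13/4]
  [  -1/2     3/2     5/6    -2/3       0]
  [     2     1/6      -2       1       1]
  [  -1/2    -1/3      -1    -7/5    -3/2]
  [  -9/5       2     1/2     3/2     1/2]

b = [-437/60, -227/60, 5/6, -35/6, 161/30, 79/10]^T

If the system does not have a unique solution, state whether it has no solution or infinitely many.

Row-reduce:
R1 ← R1 / (-1).
R2 ← R2 − 1/10·R1.
R3 ← R3 + 1/2·R1.
R4 ← R4 − 2·R1.
R5 ← R5 + 1/2·R1.
R6 ← R6 + 9/5·R1.
R2 ← R2 / (37/24).
R1 ← R1 − 5/4·R2.
R3 ← R3 − 17/8·R2.
R4 ← R4 + 7/3·R2.
R5 ← R5 − 7/24·R2.
R6 ← R6 − 17/4·R2.
R3 ← R3 / (-5743/2220).
R1 ← R1 + 175/74·R3.
R2 ← R2 − 276/185·R3.
R4 ← R4 − 459/185·R3.
R5 ← R5 + 1247/740·R3.
R6 ← R6 + 1247/185·R3.
R4 ← R4 / (244/17229).
R1 ← R1 − 43697/17229·R4.
R2 ← R2 + 4030/5743·R4.
R3 ← R3 − 11399/5743·R4.
R5 ← R5 − 92983/57430·R4.
R6 ← R6 − 185966/28715·R4.
R5 ← R5 / (-765088/1525).
R1 ← R1 + 239823/305·R5.
R2 ← R2 − 13218/61·R5.
R3 ← R3 + 37431/61·R5.
R4 ← R4 − 94626/305·R5.
R6 ← R6 + 3060352/1525·R5.
Row 6 reduces to 0 = -6, a contradiction. The system is inconsistent.

no solution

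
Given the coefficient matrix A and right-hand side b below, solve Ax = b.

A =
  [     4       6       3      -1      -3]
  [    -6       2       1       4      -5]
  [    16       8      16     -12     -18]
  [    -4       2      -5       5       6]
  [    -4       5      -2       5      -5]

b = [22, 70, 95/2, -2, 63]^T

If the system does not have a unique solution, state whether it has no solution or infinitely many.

no solution

Row-reduce:
R1 ← R1 / (4).
R2 ← R2 + 6·R1.
R3 ← R3 − 16·R1.
R4 ← R4 + 4·R1.
R5 ← R5 + 4·R1.
R2 ← R2 / (11).
R1 ← R1 − 3/2·R2.
R3 ← R3 + 16·R2.
R4 ← R4 − 8·R2.
R5 ← R5 − 11·R2.
R3 ← R3 / (12).
R2 ← R2 − 1/2·R3.
R4 ← R4 + 6·R3.
R5 ← R5 + 9/2·R3.
Swap R4 and R5.
R4 ← R4 / (-3/22).
R1 ← R1 + 13/22·R4.
R2 ← R2 − 9/22·R4.
R3 ← R3 + 4/11·R4.
Row 5 reduces to 0 = -1/4, a contradiction. The system is inconsistent.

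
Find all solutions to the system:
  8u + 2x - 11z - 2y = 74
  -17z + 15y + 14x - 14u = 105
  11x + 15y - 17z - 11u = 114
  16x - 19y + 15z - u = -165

x = -1, y = 3, z = -6, u = 2

Row-reduce the augmented matrix:
R1 ← R1 / (2).
R2 ← R2 − 14·R1.
R3 ← R3 − 11·R1.
R4 ← R4 − 16·R1.
R2 ← R2 / (29).
R1 ← R1 + 1·R2.
R3 ← R3 − 26·R2.
R4 ← R4 + 3·R2.
R3 ← R3 / (-597/58).
R1 ← R1 + 199/58·R3.
R2 ← R2 − 60/29·R3.
R4 ← R4 − 3167/29·R3.
R4 ← R4 / (2005/199).
R1 ← R1 + 1·R4.
R2 ← R2 + 170/199·R4.
R3 ← R3 + 150/199·R4.
Reading off the reduced rows gives x = -1, y = 3, z = -6, u = 2.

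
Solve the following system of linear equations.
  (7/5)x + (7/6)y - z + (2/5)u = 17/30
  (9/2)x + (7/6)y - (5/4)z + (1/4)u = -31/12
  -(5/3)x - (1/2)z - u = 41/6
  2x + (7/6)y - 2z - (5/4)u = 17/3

no solution

Row-reduce:
R1 ← R1 / (7/5).
R2 ← R2 − 9/2·R1.
R3 ← R3 + 5/3·R1.
R4 ← R4 − 2·R1.
R2 ← R2 / (-31/12).
R1 ← R1 − 5/6·R2.
R3 ← R3 − 25/18·R2.
R4 ← R4 + 1/2·R2.
R3 ← R3 / (-59/93).
R1 ← R1 + 5/62·R3.
R2 ← R2 + 165/217·R3.
R4 ← R4 + 59/62·R3.
Row 4 reduces to 0 = -2, a contradiction. The system is inconsistent.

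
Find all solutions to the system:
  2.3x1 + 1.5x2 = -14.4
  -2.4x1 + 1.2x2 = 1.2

Row-reduce the augmented matrix:
R1 ← R1 / (23/10).
R2 ← R2 + 12/5·R1.
R2 ← R2 / (318/115).
R1 ← R1 − 15/23·R2.
Reading off the reduced rows gives x1 = -3, x2 = -5.

x1 = -3, x2 = -5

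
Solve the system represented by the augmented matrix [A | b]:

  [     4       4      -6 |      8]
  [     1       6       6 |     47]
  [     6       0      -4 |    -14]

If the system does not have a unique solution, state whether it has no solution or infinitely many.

x_1 = -1, x_2 = 6, x_3 = 2

Row-reduce the augmented matrix:
R1 ← R1 / (4).
R2 ← R2 − 1·R1.
R3 ← R3 − 6·R1.
R2 ← R2 / (5).
R1 ← R1 − 1·R2.
R3 ← R3 + 6·R2.
R3 ← R3 / (14).
R1 ← R1 + 3·R3.
R2 ← R2 − 3/2·R3.
Reading off the reduced rows gives x_1 = -1, x_2 = 6, x_3 = 2.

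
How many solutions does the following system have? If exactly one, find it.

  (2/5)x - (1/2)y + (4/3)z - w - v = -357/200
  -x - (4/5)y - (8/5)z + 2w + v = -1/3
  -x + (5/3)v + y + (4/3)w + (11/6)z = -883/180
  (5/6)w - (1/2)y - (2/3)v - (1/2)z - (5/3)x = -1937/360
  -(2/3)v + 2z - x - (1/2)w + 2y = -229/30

Row-reduce the augmented matrix:
R1 ← R1 / (2/5).
R2 ← R2 + 1·R1.
R3 ← R3 + 1·R1.
R4 ← R4 + 5/3·R1.
R5 ← R5 + 1·R1.
R2 ← R2 / (-41/20).
R1 ← R1 + 5/4·R2.
R3 ← R3 + 1/4·R2.
R4 ← R4 + 31/12·R2.
R5 ← R5 − 3/4·R2.
R3 ← R3 / (1219/246).
R1 ← R1 − 280/123·R3.
R2 ← R2 + 104/123·R3.
R4 ← R4 − 2119/738·R3.
R5 ← R5 − 734/123·R3.
R4 ← R4 / (-45257/21942).
R1 ← R1 + 6170/3657·R4.
R2 ← R2 − 202/3657·R4.
R3 ← R3 + 272/1219·R4.
R5 ← R5 + 13541/7314·R4.
R5 ← R5 / (-85363/135771).
R1 ← R1 − 36775/45257·R5.
R2 ← R2 − 24982/45257·R5.
R3 ← R3 − 6624/45257·R5.
R4 ← R4 − 56308/45257·R5.
Reading off the reduced rows gives x = 8/5, y = -3/4, z = -2, w = -8/3, v = 14/5.

x = 8/5, y = -3/4, z = -2, w = -8/3, v = 14/5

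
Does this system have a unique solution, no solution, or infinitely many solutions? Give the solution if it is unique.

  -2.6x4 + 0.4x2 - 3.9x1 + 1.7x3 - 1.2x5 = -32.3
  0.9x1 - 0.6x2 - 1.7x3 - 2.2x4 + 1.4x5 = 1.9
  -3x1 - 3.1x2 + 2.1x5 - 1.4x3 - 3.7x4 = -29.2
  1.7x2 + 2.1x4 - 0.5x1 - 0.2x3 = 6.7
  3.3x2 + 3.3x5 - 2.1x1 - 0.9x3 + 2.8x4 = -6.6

Row-reduce the augmented matrix:
R1 ← R1 / (-39/10).
R2 ← R2 − 9/10·R1.
R3 ← R3 + 3·R1.
R4 ← R4 + 1/2·R1.
R5 ← R5 + 21/10·R1.
R2 ← R2 / (-33/65).
R1 ← R1 + 4/39·R2.
R3 ← R3 + 443/130·R2.
R4 ← R4 − 643/390·R2.
R5 ← R5 − 401/130·R2.
R3 ← R3 / (2003/330).
R1 ← R1 + 17/99·R3.
R2 ← R2 − 85/33·R3.
R4 ← R4 + 2309/495·R3.
R5 ← R5 + 3221/330·R3.
R4 ← R4 / (129741/20030).
R1 ← R1 − 3437/2003·R4.
R2 ← R2 + 3483/2003·R4.
R3 ← R3 − 5641/2003·R4.
R5 ← R5 − 293969/20030·R4.
R5 ← R5 / (715867/259482).
R1 ← R1 + 17467/129741·R5.
R2 ← R2 + 8960/43247·R5.
R3 ← R3 + 115187/129741·R5.
R4 ← R4 − 6631/129741·R5.
Reading off the reduced rows gives x1 = 5, x2 = 1, x3 = -6, x4 = 3, x5 = -4.

x1 = 5, x2 = 1, x3 = -6, x4 = 3, x5 = -4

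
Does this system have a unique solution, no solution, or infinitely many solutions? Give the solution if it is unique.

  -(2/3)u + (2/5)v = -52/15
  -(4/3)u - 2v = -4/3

Row-reduce the augmented matrix:
R1 ← R1 / (-2/3).
R2 ← R2 + 4/3·R1.
R2 ← R2 / (-14/5).
R1 ← R1 + 3/5·R2.
Reading off the reduced rows gives u = 4, v = -2.

u = 4, v = -2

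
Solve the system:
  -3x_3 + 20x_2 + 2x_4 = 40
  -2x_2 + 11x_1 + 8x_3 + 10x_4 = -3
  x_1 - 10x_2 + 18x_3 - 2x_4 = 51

infinitely many solutions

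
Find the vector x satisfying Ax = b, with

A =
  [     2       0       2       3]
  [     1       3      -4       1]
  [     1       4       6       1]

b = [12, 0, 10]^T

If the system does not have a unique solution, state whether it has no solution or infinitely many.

infinitely many solutions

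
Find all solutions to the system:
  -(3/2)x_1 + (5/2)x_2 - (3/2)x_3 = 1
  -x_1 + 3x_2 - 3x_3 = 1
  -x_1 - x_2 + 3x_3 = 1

Row-reduce:
R1 ← R1 / (-3/2).
R2 ← R2 + 1·R1.
R3 ← R3 + 1·R1.
R2 ← R2 / (4/3).
R1 ← R1 + 5/3·R2.
R3 ← R3 + 8/3·R2.
Row 3 reduces to 0 = 1, a contradiction. The system is inconsistent.

no solution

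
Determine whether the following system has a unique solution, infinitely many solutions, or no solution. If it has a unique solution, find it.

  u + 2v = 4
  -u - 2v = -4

Row-reduce:
R2 ← R2 + 1·R1.
Rank is 1 with 2 unknowns, leaving v free.

infinitely many solutions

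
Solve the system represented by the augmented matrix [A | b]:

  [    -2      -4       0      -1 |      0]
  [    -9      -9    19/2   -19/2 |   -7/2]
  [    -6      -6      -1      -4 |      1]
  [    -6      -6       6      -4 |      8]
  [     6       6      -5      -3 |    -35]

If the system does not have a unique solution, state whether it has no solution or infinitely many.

no solution

Row-reduce:
R1 ← R1 / (-2).
R2 ← R2 + 9·R1.
R3 ← R3 + 6·R1.
R4 ← R4 + 6·R1.
R5 ← R5 − 6·R1.
R2 ← R2 / (9).
R1 ← R1 − 2·R2.
R3 ← R3 − 6·R2.
R4 ← R4 − 6·R2.
R5 ← R5 + 6·R2.
R3 ← R3 / (-22/3).
R1 ← R1 + 19/9·R3.
R2 ← R2 − 19/18·R3.
R4 ← R4 + 1/3·R3.
R5 ← R5 − 4/3·R3.
R4 ← R4 / (49/22).
R1 ← R1 − 31/33·R4.
R2 ← R2 + 29/132·R4.
R3 ← R3 + 7/22·R4.
R5 ← R5 + 98/11·R4.
Row 5 reduces to 0 = 4, a contradiction. The system is inconsistent.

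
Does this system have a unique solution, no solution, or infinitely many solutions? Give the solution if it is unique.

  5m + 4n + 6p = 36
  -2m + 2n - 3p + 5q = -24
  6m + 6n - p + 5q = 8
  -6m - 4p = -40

Row-reduce the augmented matrix:
R1 ← R1 / (5).
R2 ← R2 + 2·R1.
R3 ← R3 − 6·R1.
R4 ← R4 + 6·R1.
R2 ← R2 / (18/5).
R1 ← R1 − 4/5·R2.
R3 ← R3 − 6/5·R2.
R4 ← R4 − 24/5·R2.
R3 ← R3 / (-8).
R1 ← R1 − 4/3·R3.
R2 ← R2 + 1/6·R3.
R4 ← R4 − 4·R3.
R4 ← R4 / (-5).
R1 ← R1 + 5/9·R4.
R2 ← R2 − 95/72·R4.
R3 ← R3 + 5/12·R4.
Reading off the reduced rows gives m = 4, n = -2, p = 4, q = 0.

m = 4, n = -2, p = 4, q = 0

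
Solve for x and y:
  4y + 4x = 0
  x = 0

Row-reduce the augmented matrix:
R1 ← R1 / (4).
R2 ← R2 − 1·R1.
R2 ← R2 / (-1).
R1 ← R1 − 1·R2.
Reading off the reduced rows gives x = 0, y = 0.

x = 0, y = 0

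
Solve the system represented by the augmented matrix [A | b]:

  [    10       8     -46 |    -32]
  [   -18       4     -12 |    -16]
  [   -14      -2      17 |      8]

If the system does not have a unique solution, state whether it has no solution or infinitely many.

infinitely many solutions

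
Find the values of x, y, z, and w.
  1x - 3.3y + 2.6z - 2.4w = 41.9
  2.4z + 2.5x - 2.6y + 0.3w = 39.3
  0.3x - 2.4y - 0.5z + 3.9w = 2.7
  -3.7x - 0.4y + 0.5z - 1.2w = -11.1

Row-reduce the augmented matrix:
R2 ← R2 − 5/2·R1.
R3 ← R3 − 3/10·R1.
R4 ← R4 + 37/10·R1.
R2 ← R2 / (113/20).
R1 ← R1 + 33/10·R2.
R3 ← R3 + 141/100·R2.
R4 ← R4 + 1261/100·R2.
R3 ← R3 / (-13013/5650).
R1 ← R1 − 116/565·R3.
R2 ← R2 + 82/113·R3.
R4 ← R4 − 5477/5650·R3.
R4 ← R4 / (122451/18590).
R1 ← R1 − 3405/1859·R4.
R2 ← R2 + 1554/1859·R4.
R3 ← R3 + 4998/1859·R4.
Reading off the reduced rows gives x = 5, y = -5, z = 6, w = -2.

x = 5, y = -5, z = 6, w = -2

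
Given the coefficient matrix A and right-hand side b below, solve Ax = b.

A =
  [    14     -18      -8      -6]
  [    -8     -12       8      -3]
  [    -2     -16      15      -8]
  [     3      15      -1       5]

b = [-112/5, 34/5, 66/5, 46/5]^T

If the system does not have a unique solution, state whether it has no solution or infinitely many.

x_1 = 2/5, x_2 = 0, x_3 = 2, x_4 = 2

Row-reduce the augmented matrix:
R1 ← R1 / (14).
R2 ← R2 + 8·R1.
R3 ← R3 + 2·R1.
R4 ← R4 − 3·R1.
R2 ← R2 / (-156/7).
R1 ← R1 + 9/7·R2.
R3 ← R3 + 130/7·R2.
R4 ← R4 − 132/7·R2.
R3 ← R3 / (11).
R1 ← R1 + 10/13·R3.
R2 ← R2 + 2/13·R3.
R4 ← R4 − 47/13·R3.
R4 ← R4 / (571/286).
R1 ← R1 + 173/572·R4.
R2 ← R2 − 137/572·R4.
R3 ← R3 + 7/22·R4.
Reading off the reduced rows gives x_1 = 2/5, x_2 = 0, x_3 = 2, x_4 = 2.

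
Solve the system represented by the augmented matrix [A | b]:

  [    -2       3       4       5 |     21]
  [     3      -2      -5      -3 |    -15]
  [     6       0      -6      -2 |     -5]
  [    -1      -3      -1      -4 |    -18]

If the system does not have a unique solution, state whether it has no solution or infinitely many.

Row-reduce:
R1 ← R1 / (-2).
R2 ← R2 − 3·R1.
R3 ← R3 − 6·R1.
R4 ← R4 + 1·R1.
R2 ← R2 / (5/2).
R1 ← R1 + 3/2·R2.
R3 ← R3 − 9·R2.
R4 ← R4 + 9/2·R2.
R3 ← R3 / (12/5).
R1 ← R1 + 7/5·R3.
R2 ← R2 − 2/5·R3.
R4 ← R4 + 6/5·R3.
Row 4 reduces to 0 = 1/2, a contradiction. The system is inconsistent.

no solution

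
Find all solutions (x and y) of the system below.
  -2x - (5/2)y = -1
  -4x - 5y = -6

no solution

Row-reduce:
R1 ← R1 / (-2).
R2 ← R2 + 4·R1.
Row 2 reduces to 0 = -4, a contradiction. The system is inconsistent.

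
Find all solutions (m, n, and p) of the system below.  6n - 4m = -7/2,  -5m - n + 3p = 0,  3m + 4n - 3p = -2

Row-reduce:
R1 ← R1 / (-4).
R2 ← R2 + 5·R1.
R3 ← R3 − 3·R1.
R2 ← R2 / (-17/2).
R1 ← R1 + 3/2·R2.
R3 ← R3 − 17/2·R2.
Row 3 reduces to 0 = -1/4, a contradiction. The system is inconsistent.

no solution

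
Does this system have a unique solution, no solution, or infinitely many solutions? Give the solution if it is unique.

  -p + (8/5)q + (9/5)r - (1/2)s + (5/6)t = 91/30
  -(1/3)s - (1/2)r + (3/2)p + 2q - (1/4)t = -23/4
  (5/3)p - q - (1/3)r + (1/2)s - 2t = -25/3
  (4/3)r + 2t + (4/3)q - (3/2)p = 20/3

infinitely many solutions

Row-reduce:
R1 ← R1 / (-1).
R2 ← R2 − 3/2·R1.
R3 ← R3 − 5/3·R1.
R4 ← R4 + 3/2·R1.
R2 ← R2 / (22/5).
R1 ← R1 + 8/5·R2.
R3 ← R3 − 5/3·R2.
R4 ← R4 + 16/15·R2.
R3 ← R3 / (11/6).
R1 ← R1 + 1·R3.
R2 ← R2 − 1/2·R3.
R4 ← R4 + 5/6·R3.
R4 ← R4 / (1517/2904).
R1 ← R1 − 215/1452·R4.
R2 ← R2 + 97/363·R4.
R3 ← R3 − 61/1452·R4.
Rank is 4 with 5 unknowns, leaving t free.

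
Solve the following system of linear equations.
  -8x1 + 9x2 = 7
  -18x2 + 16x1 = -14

Row-reduce:
R1 ← R1 / (-8).
R2 ← R2 − 16·R1.
Rank is 1 with 2 unknowns, leaving x2 free.

infinitely many solutions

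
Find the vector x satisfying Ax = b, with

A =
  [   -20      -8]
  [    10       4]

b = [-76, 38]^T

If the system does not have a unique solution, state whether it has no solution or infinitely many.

Row-reduce:
R1 ← R1 / (-20).
R2 ← R2 − 10·R1.
Rank is 1 with 2 unknowns, leaving x_2 free.

infinitely many solutions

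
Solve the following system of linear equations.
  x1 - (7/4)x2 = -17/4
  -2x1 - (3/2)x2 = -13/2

x1 = 1, x2 = 3

From equation 1: x1 = -17/4 + 7/4·x2.
Substitute into equation 2 and solve: x2 = 3.
Then x1 = 1.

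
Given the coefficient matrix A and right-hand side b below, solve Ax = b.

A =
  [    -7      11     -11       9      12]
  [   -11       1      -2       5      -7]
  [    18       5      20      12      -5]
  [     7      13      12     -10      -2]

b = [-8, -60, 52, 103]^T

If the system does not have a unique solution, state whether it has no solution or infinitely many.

infinitely many solutions

Row-reduce:
R1 ← R1 / (-7).
R2 ← R2 + 11·R1.
R3 ← R3 − 18·R1.
R4 ← R4 − 7·R1.
R2 ← R2 / (-114/7).
R1 ← R1 + 11/7·R2.
R3 ← R3 − 233/7·R2.
R4 ← R4 − 24·R2.
R3 ← R3 / (2617/114).
R1 ← R1 − 11/114·R3.
R2 ← R2 + 107/114·R3.
R4 ← R4 − 447/19·R3.
R4 ← R4 / (-82013/2617).
R1 ← R1 + 1237/2617·R4.
R2 ← R2 − 3230/2617·R4.
R3 ← R3 − 1876/2617·R4.
Rank is 4 with 5 unknowns, leaving x_5 free.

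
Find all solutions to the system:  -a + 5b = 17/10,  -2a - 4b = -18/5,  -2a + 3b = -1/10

a = 4/5, b = 1/2

Row-reduce the augmented matrix:
R1 ← R1 / (-1).
R2 ← R2 + 2·R1.
R3 ← R3 + 2·R1.
R2 ← R2 / (-14).
R1 ← R1 + 5·R2.
R3 ← R3 + 7·R2.
R3 reduces to 0 = 0, so the extra equation is consistent.
Reading off the reduced rows gives a = 4/5, b = 1/2.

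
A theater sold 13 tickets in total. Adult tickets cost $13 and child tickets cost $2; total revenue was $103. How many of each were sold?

adult tickets: 7, child tickets: 6

Let a = adult tickets, c = child tickets.
  a + c = 13
  13a + 2c = 103
From equation 1: a = 13 − c.
Substitute into equation 2 and solve: c = 6.
Then a = 7.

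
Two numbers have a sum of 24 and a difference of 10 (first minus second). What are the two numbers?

Let x = first number, y = second number.
  x + y = 24
  x - y = 10
From equation 1: x = 24 − y.
Substitute into equation 2 and solve: y = 7.
Then x = 17.

first number: 17, second number: 7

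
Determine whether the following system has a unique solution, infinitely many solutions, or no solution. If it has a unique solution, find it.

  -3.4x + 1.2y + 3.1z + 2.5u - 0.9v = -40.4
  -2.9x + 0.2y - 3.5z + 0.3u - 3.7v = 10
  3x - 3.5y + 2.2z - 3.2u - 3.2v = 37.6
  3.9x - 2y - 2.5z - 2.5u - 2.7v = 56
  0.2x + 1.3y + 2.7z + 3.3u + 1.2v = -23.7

x = 6, y = -6, z = -5, u = 0, v = -3

Row-reduce the augmented matrix:
R1 ← R1 / (-17/5).
R2 ← R2 + 29/10·R1.
R3 ← R3 − 3·R1.
R4 ← R4 − 39/10·R1.
R5 ← R5 − 1/5·R1.
R2 ← R2 / (-14/17).
R1 ← R1 + 6/17·R2.
R3 ← R3 + 83/34·R2.
R4 ← R4 + 53/85·R2.
R5 ← R5 − 233/170·R2.
R3 ← R3 / (12963/560).
R1 ← R1 − 241/140·R3.
R2 ← R2 − 2089/280·R3.
R4 ← R4 − 7991/1400·R3.
R5 ← R5 + 20561/2800·R3.
R4 ← R4 / (214151/324075).
R1 ← R1 + 18148/64815·R4.
R2 ← R2 − 51514/64815·R4.
R3 ← R3 − 2485/12963·R4.
R5 ← R5 − 20173/11175·R4.
R5 ← R5 / (10820577/2141510).
R1 ← R1 − 8662/214151·R5.
R2 ← R2 − 1126126/214151·R5.
R3 ← R3 − 29911/30593·R5.
R4 ← R4 + 865482/214151·R5.
Reading off the reduced rows gives x = 6, y = -6, z = -5, u = 0, v = -3.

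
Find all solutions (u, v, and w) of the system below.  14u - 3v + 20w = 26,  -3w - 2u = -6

Row-reduce:
R1 ← R1 / (14).
R2 ← R2 + 2·R1.
R2 ← R2 / (-3/7).
R1 ← R1 + 3/14·R2.
Rank is 2 with 3 unknowns, leaving w free.

infinitely many solutions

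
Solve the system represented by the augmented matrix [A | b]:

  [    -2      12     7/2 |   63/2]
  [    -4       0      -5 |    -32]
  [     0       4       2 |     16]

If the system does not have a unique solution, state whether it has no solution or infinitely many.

no solution

Row-reduce:
R1 ← R1 / (-2).
R2 ← R2 + 4·R1.
R2 ← R2 / (-24).
R1 ← R1 + 6·R2.
R3 ← R3 − 4·R2.
Row 3 reduces to 0 = 1/6, a contradiction. The system is inconsistent.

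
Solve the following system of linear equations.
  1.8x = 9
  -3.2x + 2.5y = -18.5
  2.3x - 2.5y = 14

Row-reduce the augmented matrix:
R1 ← R1 / (9/5).
R2 ← R2 + 16/5·R1.
R3 ← R3 − 23/10·R1.
R2 ← R2 / (5/2).
R3 ← R3 + 5/2·R2.
R3 reduces to 0 = 0, so the extra equation is consistent.
Reading off the reduced rows gives x = 5, y = -1.

x = 5, y = -1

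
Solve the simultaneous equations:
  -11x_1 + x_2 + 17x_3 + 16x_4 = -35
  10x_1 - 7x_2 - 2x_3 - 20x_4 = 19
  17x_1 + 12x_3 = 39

Row-reduce:
R1 ← R1 / (-11).
R2 ← R2 − 10·R1.
R3 ← R3 − 17·R1.
R2 ← R2 / (-67/11).
R1 ← R1 + 1/11·R2.
R3 ← R3 − 17/11·R2.
R3 ← R3 / (2793/67).
R1 ← R1 + 117/67·R3.
R2 ← R2 + 148/67·R3.
Rank is 3 with 4 unknowns, leaving x_4 free.

infinitely many solutions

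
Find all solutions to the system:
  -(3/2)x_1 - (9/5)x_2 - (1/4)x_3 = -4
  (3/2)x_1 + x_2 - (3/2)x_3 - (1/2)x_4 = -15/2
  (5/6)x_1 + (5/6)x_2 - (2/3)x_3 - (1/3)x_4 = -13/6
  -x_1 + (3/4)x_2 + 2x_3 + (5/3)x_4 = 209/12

Row-reduce the augmented matrix:
R1 ← R1 / (-3/2).
R2 ← R2 − 3/2·R1.
R3 ← R3 − 5/6·R1.
R4 ← R4 + 1·R1.
R2 ← R2 / (-4/5).
R1 ← R1 − 6/5·R2.
R3 ← R3 + 1/6·R2.
R4 ← R4 − 39/20·R2.
R3 ← R3 / (-127/288).
R1 ← R1 + 59/24·R3.
R2 ← R2 − 35/16·R3.
R4 ← R4 + 403/192·R3.
R4 ← R4 / (2345/1524).
R1 ← R1 − 67/127·R4.
R2 ← R2 + 65/127·R4.
R3 ← R3 − 66/127·R4.
Reading off the reduced rows gives x_1 = -4, x_2 = 5, x_3 = 4, x_4 = 1.

x_1 = -4, x_2 = 5, x_3 = 4, x_4 = 1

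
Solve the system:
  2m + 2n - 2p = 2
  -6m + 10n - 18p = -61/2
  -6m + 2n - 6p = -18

no solution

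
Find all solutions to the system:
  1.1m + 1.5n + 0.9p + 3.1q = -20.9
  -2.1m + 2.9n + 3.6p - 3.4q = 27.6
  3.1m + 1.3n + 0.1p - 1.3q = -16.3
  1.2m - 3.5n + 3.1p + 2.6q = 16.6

m = -5, n = -5, p = 5, q = -4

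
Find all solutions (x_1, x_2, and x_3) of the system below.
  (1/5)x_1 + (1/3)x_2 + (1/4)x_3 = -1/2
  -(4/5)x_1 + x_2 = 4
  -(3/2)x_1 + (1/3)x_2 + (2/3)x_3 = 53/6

Row-reduce the augmented matrix:
R1 ← R1 / (1/5).
R2 ← R2 + 4/5·R1.
R3 ← R3 + 3/2·R1.
R2 ← R2 / (7/3).
R1 ← R1 − 5/3·R2.
R3 ← R3 − 17/6·R2.
R3 ← R3 / (223/168).
R1 ← R1 − 15/28·R3.
R2 ← R2 − 3/7·R3.
Reading off the reduced rows gives x_1 = -5, x_2 = 0, x_3 = 2.

x_1 = -5, x_2 = 0, x_3 = 2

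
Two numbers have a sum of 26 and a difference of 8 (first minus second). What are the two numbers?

first number: 17, second number: 9

Let x = first number, y = second number.
  x + y = 26
  x - y = 8
From equation 1: x = 26 − y.
Substitute into equation 2 and solve: y = 9.
Then x = 17.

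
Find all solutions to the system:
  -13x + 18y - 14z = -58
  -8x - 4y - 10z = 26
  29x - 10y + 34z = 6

infinitely many solutions

Row-reduce:
R1 ← R1 / (-13).
R2 ← R2 + 8·R1.
R3 ← R3 − 29·R1.
R2 ← R2 / (-196/13).
R1 ← R1 + 18/13·R2.
R3 ← R3 − 392/13·R2.
Rank is 2 with 3 unknowns, leaving z free.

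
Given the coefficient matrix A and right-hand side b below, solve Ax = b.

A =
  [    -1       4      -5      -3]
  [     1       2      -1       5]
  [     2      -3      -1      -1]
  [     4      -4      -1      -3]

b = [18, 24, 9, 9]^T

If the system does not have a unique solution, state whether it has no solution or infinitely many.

Row-reduce the augmented matrix:
R1 ← R1 / (-1).
R2 ← R2 − 1·R1.
R3 ← R3 − 2·R1.
R4 ← R4 − 4·R1.
R2 ← R2 / (6).
R1 ← R1 + 4·R2.
R3 ← R3 − 5·R2.
R4 ← R4 − 12·R2.
R3 ← R3 / (-6).
R1 ← R1 − 1·R3.
R2 ← R2 + 1·R3.
R4 ← R4 + 9·R3.
R4 ← R4 / (-6).
R1 ← R1 − 26/9·R4.
R2 ← R2 − 16/9·R4.
R3 ← R3 − 13/9·R4.
Reading off the reduced rows gives x_1 = 3, x_2 = 0, x_3 = -6, x_4 = 3.

x_1 = 3, x_2 = 0, x_3 = -6, x_4 = 3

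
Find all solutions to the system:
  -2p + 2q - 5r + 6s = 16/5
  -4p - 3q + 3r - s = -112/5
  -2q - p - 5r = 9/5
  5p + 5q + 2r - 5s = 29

p = 11/5, q = 3, r = -2, s = -7/5

Row-reduce the augmented matrix:
R1 ← R1 / (-2).
R2 ← R2 + 4·R1.
R3 ← R3 + 1·R1.
R4 ← R4 − 5·R1.
R2 ← R2 / (-7).
R1 ← R1 + 1·R2.
R3 ← R3 + 3·R2.
R4 ← R4 − 10·R2.
R3 ← R3 / (-113/14).
R1 ← R1 − 9/14·R3.
R2 ← R2 + 13/7·R3.
R4 ← R4 − 113/14·R3.
R4 ← R4 / (-6).
R1 ← R1 + 106/113·R4.
R2 ← R2 − 143/113·R4.
R3 ← R3 + 36/113·R4.
Reading off the reduced rows gives p = 11/5, q = 3, r = -2, s = -7/5.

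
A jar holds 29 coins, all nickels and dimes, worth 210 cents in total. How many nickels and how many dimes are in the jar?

nickels: 16, dimes: 13

Let n = nickels, d = dimes.
  n + d = 29
  5n + 10d = 210
Row-reduce the augmented matrix:
R2 ← R2 − 5·R1.
R2 ← R2 / (5).
R1 ← R1 − 1·R2.
Reading off the reduced rows gives n = 16, d = 13.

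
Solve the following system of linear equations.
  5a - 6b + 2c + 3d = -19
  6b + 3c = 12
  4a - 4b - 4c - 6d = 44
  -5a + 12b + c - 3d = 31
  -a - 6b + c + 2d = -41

a = 5, b = 4, c = -4, d = -4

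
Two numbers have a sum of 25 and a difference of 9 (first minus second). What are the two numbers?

first number: 17, second number: 8

Let x = first number, y = second number.
  x + y = 25
  x - y = 9
Row-reduce the augmented matrix:
R2 ← R2 − 1·R1.
R2 ← R2 / (-2).
R1 ← R1 − 1·R2.
Reading off the reduced rows gives x = 17, y = 8.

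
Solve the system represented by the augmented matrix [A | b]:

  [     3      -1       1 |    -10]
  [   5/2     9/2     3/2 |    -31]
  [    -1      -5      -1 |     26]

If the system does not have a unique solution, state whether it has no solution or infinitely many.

infinitely many solutions

Row-reduce:
R1 ← R1 / (3).
R2 ← R2 − 5/2·R1.
R3 ← R3 + 1·R1.
R2 ← R2 / (16/3).
R1 ← R1 + 1/3·R2.
R3 ← R3 + 16/3·R2.
Rank is 2 with 3 unknowns, leaving x_3 free.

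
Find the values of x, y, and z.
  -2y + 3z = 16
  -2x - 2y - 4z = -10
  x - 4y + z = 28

x = 6, y = -5, z = 2

Row-reduce the augmented matrix:
Swap R1 and R2.
R1 ← R1 / (-2).
R3 ← R3 − 1·R1.
R2 ← R2 / (-2).
R1 ← R1 − 1·R2.
R3 ← R3 + 5·R2.
R3 ← R3 / (-17/2).
R1 ← R1 − 7/2·R3.
R2 ← R2 + 3/2·R3.
Reading off the reduced rows gives x = 6, y = -5, z = 2.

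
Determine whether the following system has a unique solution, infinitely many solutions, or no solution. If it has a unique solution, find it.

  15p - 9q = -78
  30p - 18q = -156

infinitely many solutions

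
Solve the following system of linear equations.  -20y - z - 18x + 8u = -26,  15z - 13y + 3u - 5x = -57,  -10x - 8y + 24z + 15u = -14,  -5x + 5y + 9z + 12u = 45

Row-reduce:
R1 ← R1 / (-18).
R2 ← R2 + 5·R1.
R3 ← R3 + 10·R1.
R4 ← R4 + 5·R1.
R2 ← R2 / (-67/9).
R1 ← R1 − 10/9·R2.
R3 ← R3 − 28/9·R2.
R4 ← R4 − 95/9·R2.
R3 ← R3 / (2073/67).
R1 ← R1 − 313/134·R3.
R2 ← R2 + 275/134·R3.
R4 ← R4 − 2073/67·R3.
Row 4 reduces to 0 = 2, a contradiction. The system is inconsistent.

no solution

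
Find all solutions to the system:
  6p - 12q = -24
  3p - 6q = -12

infinitely many solutions

Row-reduce:
R1 ← R1 / (6).
R2 ← R2 − 3·R1.
Rank is 1 with 2 unknowns, leaving q free.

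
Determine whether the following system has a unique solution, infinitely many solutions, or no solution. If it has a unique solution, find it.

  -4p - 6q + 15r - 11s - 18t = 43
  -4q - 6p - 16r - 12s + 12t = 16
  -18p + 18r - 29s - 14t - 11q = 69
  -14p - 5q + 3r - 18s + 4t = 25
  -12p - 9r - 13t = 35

no solution

Row-reduce:
R1 ← R1 / (-4).
R2 ← R2 + 6·R1.
R3 ← R3 + 18·R1.
R4 ← R4 + 14·R1.
R5 ← R5 + 12·R1.
R2 ← R2 / (5).
R1 ← R1 − 3/2·R2.
R3 ← R3 − 16·R2.
R4 ← R4 − 16·R2.
R5 ← R5 − 18·R2.
R3 ← R3 / (737/10).
R1 ← R1 − 39/5·R3.
R2 ← R2 + 77/10·R3.
R4 ← R4 − 737/10·R3.
R5 ← R5 − 423/5·R3.
Swap R4 and R5.
R4 ← R4 / (7221/737).
R1 ← R1 − 556/737·R4.
R2 ← R2 − 103/67·R4.
R3 ← R3 − 61/737·R4.
Row 5 reduces to 0 = -1, a contradiction. The system is inconsistent.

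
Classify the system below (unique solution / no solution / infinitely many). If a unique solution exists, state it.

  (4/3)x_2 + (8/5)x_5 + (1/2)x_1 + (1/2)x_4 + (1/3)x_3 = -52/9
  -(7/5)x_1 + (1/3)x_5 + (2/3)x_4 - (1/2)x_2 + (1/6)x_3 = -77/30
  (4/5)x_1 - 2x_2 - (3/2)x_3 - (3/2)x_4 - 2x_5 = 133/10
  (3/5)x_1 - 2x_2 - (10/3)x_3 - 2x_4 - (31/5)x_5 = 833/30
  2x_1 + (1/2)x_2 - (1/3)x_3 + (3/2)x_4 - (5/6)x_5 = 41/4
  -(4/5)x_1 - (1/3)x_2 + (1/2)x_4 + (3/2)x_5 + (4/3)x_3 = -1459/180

Row-reduce the augmented matrix:
R1 ← R1 / (1/2).
R2 ← R2 + 7/5·R1.
R3 ← R3 − 4/5·R1.
R4 ← R4 − 3/5·R1.
R5 ← R5 − 2·R1.
R6 ← R6 + 4/5·R1.
R2 ← R2 / (97/30).
R1 ← R1 − 8/3·R2.
R3 ← R3 + 62/15·R2.
R4 ← R4 + 18/5·R2.
R5 ← R5 + 29/6·R2.
R6 ← R6 − 9/5·R2.
R3 ← R3 / (-365/582).
R1 ← R1 + 70/291·R3.
R2 ← R2 − 33/97·R3.
R4 ← R4 + 730/291·R3.
R5 ← R5 + 13/582·R3.
R6 ← R6 − 365/291·R3.
R4 ← R4 / (-5/3).
R1 ← R1 + 61/73·R4.
R2 ← R2 − 301/365·R4.
R3 ← R3 + 199/365·R4.
R5 ← R5 − 2822/1095·R4.
R6 ← R6 − 5/6·R4.
R5 ← R5 / (-778423/54750).
R1 ← R1 − 5837/1825·R5.
R2 ← R2 + 19767/9125·R5.
R3 ← R3 − 4083/9125·R5.
R4 ← R4 − 137/25·R5.
R6 reduces to 0 = 0, so the extra equation is consistent.
Reading off the reduced rows gives x_1 = 8/3, x_2 = -7/3, x_3 = -3, x_4 = 2, x_5 = -5/2.

x_1 = 8/3, x_2 = -7/3, x_3 = -3, x_4 = 2, x_5 = -5/2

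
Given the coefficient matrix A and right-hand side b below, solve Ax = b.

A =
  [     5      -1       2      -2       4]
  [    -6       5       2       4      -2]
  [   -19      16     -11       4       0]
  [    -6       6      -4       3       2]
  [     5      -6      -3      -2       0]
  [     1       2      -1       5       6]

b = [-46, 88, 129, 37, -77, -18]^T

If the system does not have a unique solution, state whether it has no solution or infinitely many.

Row-reduce the augmented matrix:
R1 ← R1 / (5).
R2 ← R2 + 6·R1.
R3 ← R3 + 19·R1.
R4 ← R4 + 6·R1.
R5 ← R5 − 5·R1.
R6 ← R6 − 1·R1.
R2 ← R2 / (19/5).
R1 ← R1 + 1/5·R2.
R3 ← R3 − 61/5·R2.
R4 ← R4 − 24/5·R2.
R5 ← R5 + 5·R2.
R6 ← R6 − 11/5·R2.
R3 ← R3 / (-333/19).
R1 ← R1 − 12/19·R3.
R2 ← R2 − 22/19·R3.
R4 ← R4 + 136/19·R3.
R5 ← R5 − 15/19·R3.
R6 ← R6 + 75/19·R3.
R4 ← R4 / (715/333).
R1 ← R1 + 70/111·R4.
R2 ← R2 + 52/333·R4.
R3 ← R3 − 166/333·R4.
R5 ← R5 − 190/111·R4.
R6 ← R6 − 715/111·R4.
R5 ← R5 / (-8/13).
R1 ← R1 − 18/13·R5.
R2 ← R2 − 6/5·R5.
R3 ← R3 + 34/65·R5.
R4 ← R4 − 22/65·R5.
R6 reduces to 0 = 0, so the extra equation is consistent.
Reading off the reduced rows gives x_1 = -4, x_2 = 6, x_3 = 5, x_4 = 3, x_5 = -6.

x_1 = -4, x_2 = 6, x_3 = 5, x_4 = 3, x_5 = -6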